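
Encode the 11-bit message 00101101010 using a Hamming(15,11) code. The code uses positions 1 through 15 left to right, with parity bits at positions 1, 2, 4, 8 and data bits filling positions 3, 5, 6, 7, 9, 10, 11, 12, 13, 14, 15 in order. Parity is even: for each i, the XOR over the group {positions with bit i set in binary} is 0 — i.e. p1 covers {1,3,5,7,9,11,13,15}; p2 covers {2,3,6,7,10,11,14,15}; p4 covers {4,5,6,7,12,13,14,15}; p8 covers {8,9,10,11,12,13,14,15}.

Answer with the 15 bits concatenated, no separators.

Place data at non-parity positions: p1 p2 0 p4 0 1 0 p8 1 1 0 1 0 1 0
p1 (pos 1,3,5,7,9,11,13,15): XOR of data positions = 0⊕0⊕0⊕1⊕0⊕0⊕0 = 1
p2 (pos 2,3,6,7,10,11,14,15): XOR of data positions = 0⊕1⊕0⊕1⊕0⊕1⊕0 = 1
p4 (pos 4,5,6,7,12,13,14,15): XOR of data positions = 0⊕1⊕0⊕1⊕0⊕1⊕0 = 1
p8 (pos 8,9,10,11,12,13,14,15): XOR of data positions = 1⊕1⊕0⊕1⊕0⊕1⊕0 = 0
Codeword: 110101001101010

110101001101010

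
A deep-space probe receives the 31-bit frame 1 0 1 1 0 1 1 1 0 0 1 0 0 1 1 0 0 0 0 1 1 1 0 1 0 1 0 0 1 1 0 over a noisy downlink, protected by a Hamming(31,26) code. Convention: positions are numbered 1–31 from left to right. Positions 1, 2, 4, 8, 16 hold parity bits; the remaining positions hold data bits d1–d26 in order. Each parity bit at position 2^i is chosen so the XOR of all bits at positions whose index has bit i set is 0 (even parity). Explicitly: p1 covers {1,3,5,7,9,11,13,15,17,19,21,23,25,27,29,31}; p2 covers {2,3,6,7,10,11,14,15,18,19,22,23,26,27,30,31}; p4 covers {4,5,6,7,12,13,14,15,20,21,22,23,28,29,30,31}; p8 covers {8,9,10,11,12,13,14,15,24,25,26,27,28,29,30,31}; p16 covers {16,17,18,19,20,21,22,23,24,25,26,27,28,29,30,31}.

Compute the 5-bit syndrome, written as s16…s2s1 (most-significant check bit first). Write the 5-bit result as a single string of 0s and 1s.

10011

s1 (pos 1,3,5,7,9,11,13,15,17,19,21,23,25,27,29,31): 1⊕1⊕0⊕1⊕0⊕1⊕0⊕1⊕0⊕0⊕1⊕0⊕0⊕0⊕1⊕0 = 1
s2 (pos 2,3,6,7,10,11,14,15,18,19,22,23,26,27,30,31): 0⊕1⊕1⊕1⊕0⊕1⊕1⊕1⊕0⊕0⊕1⊕0⊕1⊕0⊕1⊕0 = 1
s4 (pos 4,5,6,7,12,13,14,15,20,21,22,23,28,29,30,31): 1⊕0⊕1⊕1⊕0⊕0⊕1⊕1⊕1⊕1⊕1⊕0⊕0⊕1⊕1⊕0 = 0
s8 (pos 8,9,10,11,12,13,14,15,24,25,26,27,28,29,30,31): 1⊕0⊕0⊕1⊕0⊕0⊕1⊕1⊕1⊕0⊕1⊕0⊕0⊕1⊕1⊕0 = 0
s16 (pos 16,17,18,19,20,21,22,23,24,25,26,27,28,29,30,31): 0⊕0⊕0⊕0⊕1⊕1⊕1⊕0⊕1⊕0⊕1⊕0⊕0⊕1⊕1⊕0 = 1
Syndrome s16…s1 = 10011 → error at position 19.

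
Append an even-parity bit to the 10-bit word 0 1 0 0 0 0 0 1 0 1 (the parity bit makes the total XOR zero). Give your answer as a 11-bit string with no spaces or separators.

01000001011

XOR of the 10 data bits: 0⊕1⊕0⊕0⊕0⊕0⊕0⊕1⊕0⊕1 = 1
Parity bit = 1 (so all 11 bits XOR to 0).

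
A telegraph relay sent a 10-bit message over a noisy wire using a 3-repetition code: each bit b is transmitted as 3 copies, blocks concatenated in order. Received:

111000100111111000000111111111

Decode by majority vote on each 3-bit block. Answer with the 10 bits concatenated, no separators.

1001100111

Block 1 (111): 3 ones → 1
Block 2 (000): 0 ones → 0
Block 3 (100): 1 one → 0
Block 4 (111): 3 ones → 1
Block 5 (111): 3 ones → 1
Block 6 (000): 0 ones → 0
Block 7 (000): 0 ones → 0
Block 8 (111): 3 ones → 1
Block 9 (111): 3 ones → 1
Block 10 (111): 3 ones → 1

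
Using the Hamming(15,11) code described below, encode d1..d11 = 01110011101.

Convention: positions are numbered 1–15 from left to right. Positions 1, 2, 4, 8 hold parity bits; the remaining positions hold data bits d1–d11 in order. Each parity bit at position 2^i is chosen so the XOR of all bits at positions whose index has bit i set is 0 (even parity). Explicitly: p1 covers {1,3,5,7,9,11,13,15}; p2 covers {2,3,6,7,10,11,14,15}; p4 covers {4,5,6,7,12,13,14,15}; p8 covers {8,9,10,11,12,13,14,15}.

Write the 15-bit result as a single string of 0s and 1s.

100011100011101

Place data at non-parity positions: p1 p2 0 p4 1 1 1 p8 0 0 1 1 1 0 1
p1 (pos 1,3,5,7,9,11,13,15): XOR of data positions = 0⊕1⊕1⊕0⊕1⊕1⊕1 = 1
p2 (pos 2,3,6,7,10,11,14,15): XOR of data positions = 0⊕1⊕1⊕0⊕1⊕0⊕1 = 0
p4 (pos 4,5,6,7,12,13,14,15): XOR of data positions = 1⊕1⊕1⊕1⊕1⊕0⊕1 = 0
p8 (pos 8,9,10,11,12,13,14,15): XOR of data positions = 0⊕0⊕1⊕1⊕1⊕0⊕1 = 0
Codeword: 100011100011101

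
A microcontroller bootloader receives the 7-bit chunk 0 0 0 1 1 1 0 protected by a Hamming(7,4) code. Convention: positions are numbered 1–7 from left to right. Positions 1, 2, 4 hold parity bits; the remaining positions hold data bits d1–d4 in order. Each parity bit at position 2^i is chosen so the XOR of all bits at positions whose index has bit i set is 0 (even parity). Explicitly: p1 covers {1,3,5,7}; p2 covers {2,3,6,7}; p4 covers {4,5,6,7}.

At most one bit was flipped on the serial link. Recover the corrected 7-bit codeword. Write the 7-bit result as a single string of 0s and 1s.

0001111

s1 (pos 1,3,5,7): 0⊕0⊕1⊕0 = 1
s2 (pos 2,3,6,7): 0⊕0⊕1⊕0 = 1
s4 (pos 4,5,6,7): 1⊕1⊕1⊕0 = 1
Syndrome s4…s1 = 111 → error at position 7.
Flip position 7: 0001110 → 0001111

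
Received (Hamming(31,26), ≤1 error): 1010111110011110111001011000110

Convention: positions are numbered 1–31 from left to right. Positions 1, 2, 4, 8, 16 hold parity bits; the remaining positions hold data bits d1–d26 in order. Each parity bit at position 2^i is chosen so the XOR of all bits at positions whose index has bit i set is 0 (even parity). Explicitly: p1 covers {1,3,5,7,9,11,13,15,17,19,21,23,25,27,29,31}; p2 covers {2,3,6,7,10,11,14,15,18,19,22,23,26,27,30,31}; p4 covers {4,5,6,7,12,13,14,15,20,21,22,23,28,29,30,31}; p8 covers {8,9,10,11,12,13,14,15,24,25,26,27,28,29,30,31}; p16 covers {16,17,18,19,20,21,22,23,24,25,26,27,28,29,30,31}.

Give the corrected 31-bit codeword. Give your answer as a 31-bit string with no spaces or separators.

1000111110011110111001011000110

s1 (pos 1,3,5,7,9,11,13,15,17,19,21,23,25,27,29,31): 1⊕1⊕1⊕1⊕1⊕0⊕1⊕1⊕1⊕1⊕0⊕0⊕1⊕0⊕1⊕0 = 1
s2 (pos 2,3,6,7,10,11,14,15,18,19,22,23,26,27,30,31): 0⊕1⊕1⊕1⊕0⊕0⊕1⊕1⊕1⊕1⊕1⊕0⊕0⊕0⊕1⊕0 = 1
s4 (pos 4,5,6,7,12,13,14,15,20,21,22,23,28,29,30,31): 0⊕1⊕1⊕1⊕1⊕1⊕1⊕1⊕0⊕0⊕1⊕0⊕0⊕1⊕1⊕0 = 0
s8 (pos 8,9,10,11,12,13,14,15,24,25,26,27,28,29,30,31): 1⊕1⊕0⊕0⊕1⊕1⊕1⊕1⊕1⊕1⊕0⊕0⊕0⊕1⊕1⊕0 = 0
s16 (pos 16,17,18,19,20,21,22,23,24,25,26,27,28,29,30,31): 0⊕1⊕1⊕1⊕0⊕0⊕1⊕0⊕1⊕1⊕0⊕0⊕0⊕1⊕1⊕0 = 0
Syndrome s16…s1 = 00011 → error at position 3.
Flip position 3: 1010111110011110111001011000110 → 1000111110011110111001011000110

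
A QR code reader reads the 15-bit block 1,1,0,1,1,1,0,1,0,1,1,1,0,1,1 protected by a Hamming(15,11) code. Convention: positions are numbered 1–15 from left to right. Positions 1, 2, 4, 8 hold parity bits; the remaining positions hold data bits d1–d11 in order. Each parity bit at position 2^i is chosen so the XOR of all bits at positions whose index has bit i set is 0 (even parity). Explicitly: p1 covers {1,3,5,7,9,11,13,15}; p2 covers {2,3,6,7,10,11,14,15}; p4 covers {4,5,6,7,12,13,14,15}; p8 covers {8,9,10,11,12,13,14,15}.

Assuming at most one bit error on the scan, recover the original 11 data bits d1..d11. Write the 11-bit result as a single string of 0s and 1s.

s1 (pos 1,3,5,7,9,11,13,15): 1⊕0⊕1⊕0⊕0⊕1⊕0⊕1 = 0
s2 (pos 2,3,6,7,10,11,14,15): 1⊕0⊕1⊕0⊕1⊕1⊕1⊕1 = 0
s4 (pos 4,5,6,7,12,13,14,15): 1⊕1⊕1⊕0⊕1⊕0⊕1⊕1 = 0
s8 (pos 8,9,10,11,12,13,14,15): 1⊕0⊕1⊕1⊕1⊕0⊕1⊕1 = 0
Syndrome s8…s1 = 0000 → no error.
Read data bits from positions 3,5,6,7,9,10,11,12,13,14,15: 01100111011

01100111011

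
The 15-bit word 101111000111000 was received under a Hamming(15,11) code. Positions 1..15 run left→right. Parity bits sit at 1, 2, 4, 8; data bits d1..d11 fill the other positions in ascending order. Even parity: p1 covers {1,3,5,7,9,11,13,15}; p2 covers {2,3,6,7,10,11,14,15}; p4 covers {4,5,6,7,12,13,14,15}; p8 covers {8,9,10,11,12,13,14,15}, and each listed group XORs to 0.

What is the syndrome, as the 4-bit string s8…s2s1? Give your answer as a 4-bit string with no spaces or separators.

1000

s1 (pos 1,3,5,7,9,11,13,15): 1⊕1⊕1⊕0⊕0⊕1⊕0⊕0 = 0
s2 (pos 2,3,6,7,10,11,14,15): 0⊕1⊕1⊕0⊕1⊕1⊕0⊕0 = 0
s4 (pos 4,5,6,7,12,13,14,15): 1⊕1⊕1⊕0⊕1⊕0⊕0⊕0 = 0
s8 (pos 8,9,10,11,12,13,14,15): 0⊕0⊕1⊕1⊕1⊕0⊕0⊕0 = 1
Syndrome s8…s1 = 1000 → error at position 8.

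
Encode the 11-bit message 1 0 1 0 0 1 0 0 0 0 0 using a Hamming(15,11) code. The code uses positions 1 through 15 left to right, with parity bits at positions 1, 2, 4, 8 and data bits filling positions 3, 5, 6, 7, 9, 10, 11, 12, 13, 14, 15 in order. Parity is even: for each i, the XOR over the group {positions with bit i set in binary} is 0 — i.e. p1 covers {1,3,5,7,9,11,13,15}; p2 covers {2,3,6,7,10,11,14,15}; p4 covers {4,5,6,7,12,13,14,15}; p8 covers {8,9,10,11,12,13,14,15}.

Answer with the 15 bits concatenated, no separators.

111101010100000

Place data at non-parity positions: p1 p2 1 p4 0 1 0 p8 0 1 0 0 0 0 0
p1 (pos 1,3,5,7,9,11,13,15): XOR of data positions = 1⊕0⊕0⊕0⊕0⊕0⊕0 = 1
p2 (pos 2,3,6,7,10,11,14,15): XOR of data positions = 1⊕1⊕0⊕1⊕0⊕0⊕0 = 1
p4 (pos 4,5,6,7,12,13,14,15): XOR of data positions = 0⊕1⊕0⊕0⊕0⊕0⊕0 = 1
p8 (pos 8,9,10,11,12,13,14,15): XOR of data positions = 0⊕1⊕0⊕0⊕0⊕0⊕0 = 1
Codeword: 111101010100000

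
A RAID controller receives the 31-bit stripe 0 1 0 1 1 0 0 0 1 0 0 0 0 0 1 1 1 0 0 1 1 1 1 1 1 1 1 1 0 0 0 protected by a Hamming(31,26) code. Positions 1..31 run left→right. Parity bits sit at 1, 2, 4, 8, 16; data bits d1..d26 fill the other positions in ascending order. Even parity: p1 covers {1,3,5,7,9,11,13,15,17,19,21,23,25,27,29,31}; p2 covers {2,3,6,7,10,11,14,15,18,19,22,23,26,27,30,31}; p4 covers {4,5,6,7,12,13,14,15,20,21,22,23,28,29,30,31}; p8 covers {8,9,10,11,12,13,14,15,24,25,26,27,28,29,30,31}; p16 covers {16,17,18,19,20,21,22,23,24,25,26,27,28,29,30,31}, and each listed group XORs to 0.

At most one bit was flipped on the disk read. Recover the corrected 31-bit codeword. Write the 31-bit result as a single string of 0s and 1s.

s1 (pos 1,3,5,7,9,11,13,15,17,19,21,23,25,27,29,31): 0⊕0⊕1⊕0⊕1⊕0⊕0⊕1⊕1⊕0⊕1⊕1⊕1⊕1⊕0⊕0 = 0
s2 (pos 2,3,6,7,10,11,14,15,18,19,22,23,26,27,30,31): 1⊕0⊕0⊕0⊕0⊕0⊕0⊕1⊕0⊕0⊕1⊕1⊕1⊕1⊕0⊕0 = 0
s4 (pos 4,5,6,7,12,13,14,15,20,21,22,23,28,29,30,31): 1⊕1⊕0⊕0⊕0⊕0⊕0⊕1⊕1⊕1⊕1⊕1⊕1⊕0⊕0⊕0 = 0
s8 (pos 8,9,10,11,12,13,14,15,24,25,26,27,28,29,30,31): 0⊕1⊕0⊕0⊕0⊕0⊕0⊕1⊕1⊕1⊕1⊕1⊕1⊕0⊕0⊕0 = 1
s16 (pos 16,17,18,19,20,21,22,23,24,25,26,27,28,29,30,31): 1⊕1⊕0⊕0⊕1⊕1⊕1⊕1⊕1⊕1⊕1⊕1⊕1⊕0⊕0⊕0 = 1
Syndrome s16…s1 = 11000 → error at position 24.
Flip position 24: 0101100010000011100111111111000 → 0101100010000011100111101111000

0101100010000011100111101111000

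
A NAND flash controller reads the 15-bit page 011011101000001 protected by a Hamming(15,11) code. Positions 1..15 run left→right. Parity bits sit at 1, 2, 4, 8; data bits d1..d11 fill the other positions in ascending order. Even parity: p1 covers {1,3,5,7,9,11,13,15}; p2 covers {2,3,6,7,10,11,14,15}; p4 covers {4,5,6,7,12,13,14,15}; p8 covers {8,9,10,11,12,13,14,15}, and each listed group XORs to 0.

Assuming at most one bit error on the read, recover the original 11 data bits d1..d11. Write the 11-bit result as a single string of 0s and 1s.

s1 (pos 1,3,5,7,9,11,13,15): 0⊕1⊕1⊕1⊕1⊕0⊕0⊕1 = 1
s2 (pos 2,3,6,7,10,11,14,15): 1⊕1⊕1⊕1⊕0⊕0⊕0⊕1 = 1
s4 (pos 4,5,6,7,12,13,14,15): 0⊕1⊕1⊕1⊕0⊕0⊕0⊕1 = 0
s8 (pos 8,9,10,11,12,13,14,15): 0⊕1⊕0⊕0⊕0⊕0⊕0⊕1 = 0
Syndrome s8…s1 = 0011 → error at position 3.
Flip position 3: 011011101000001 → 010011101000001
Read data bits from positions 3,5,6,7,9,10,11,12,13,14,15: 01111000001

01111000001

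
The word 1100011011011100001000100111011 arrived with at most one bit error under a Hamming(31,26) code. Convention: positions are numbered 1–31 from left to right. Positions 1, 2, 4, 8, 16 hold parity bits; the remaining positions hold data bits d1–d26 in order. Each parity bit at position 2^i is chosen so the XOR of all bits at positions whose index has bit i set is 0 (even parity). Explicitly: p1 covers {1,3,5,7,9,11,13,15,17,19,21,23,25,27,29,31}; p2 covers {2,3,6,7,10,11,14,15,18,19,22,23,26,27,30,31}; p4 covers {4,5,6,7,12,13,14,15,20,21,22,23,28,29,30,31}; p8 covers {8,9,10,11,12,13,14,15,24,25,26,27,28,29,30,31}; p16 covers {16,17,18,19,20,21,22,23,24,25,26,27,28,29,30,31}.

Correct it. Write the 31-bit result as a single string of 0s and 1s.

s1 (pos 1,3,5,7,9,11,13,15,17,19,21,23,25,27,29,31): 1⊕0⊕0⊕1⊕1⊕0⊕1⊕0⊕0⊕1⊕0⊕1⊕0⊕1⊕0⊕1 = 0
s2 (pos 2,3,6,7,10,11,14,15,18,19,22,23,26,27,30,31): 1⊕0⊕1⊕1⊕1⊕0⊕1⊕0⊕0⊕1⊕0⊕1⊕1⊕1⊕1⊕1 = 1
s4 (pos 4,5,6,7,12,13,14,15,20,21,22,23,28,29,30,31): 0⊕0⊕1⊕1⊕1⊕1⊕1⊕0⊕0⊕0⊕0⊕1⊕1⊕0⊕1⊕1 = 1
s8 (pos 8,9,10,11,12,13,14,15,24,25,26,27,28,29,30,31): 0⊕1⊕1⊕0⊕1⊕1⊕1⊕0⊕0⊕0⊕1⊕1⊕1⊕0⊕1⊕1 = 0
s16 (pos 16,17,18,19,20,21,22,23,24,25,26,27,28,29,30,31): 0⊕0⊕0⊕1⊕0⊕0⊕0⊕1⊕0⊕0⊕1⊕1⊕1⊕0⊕1⊕1 = 1
Syndrome s16…s1 = 10110 → error at position 22.
Flip position 22: 1100011011011100001000100111011 → 1100011011011100001001100111011

1100011011011100001001100111011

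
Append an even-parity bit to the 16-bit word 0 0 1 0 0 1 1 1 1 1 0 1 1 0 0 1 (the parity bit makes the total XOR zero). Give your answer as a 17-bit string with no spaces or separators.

XOR of the 16 data bits: 0⊕0⊕1⊕0⊕0⊕1⊕1⊕1⊕1⊕1⊕0⊕1⊕1⊕0⊕0⊕1 = 1
Parity bit = 1 (so all 17 bits XOR to 0).

00100111110110011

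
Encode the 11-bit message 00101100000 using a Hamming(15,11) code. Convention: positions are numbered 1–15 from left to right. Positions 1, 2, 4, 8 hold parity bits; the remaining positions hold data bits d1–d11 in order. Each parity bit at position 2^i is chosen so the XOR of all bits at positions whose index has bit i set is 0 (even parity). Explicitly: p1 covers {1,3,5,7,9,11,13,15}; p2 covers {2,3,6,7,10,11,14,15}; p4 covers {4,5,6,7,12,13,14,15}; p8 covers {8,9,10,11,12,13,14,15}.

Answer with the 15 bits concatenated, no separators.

Place data at non-parity positions: p1 p2 0 p4 0 1 0 p8 1 1 0 0 0 0 0
p1 (pos 1,3,5,7,9,11,13,15): XOR of data positions = 0⊕0⊕0⊕1⊕0⊕0⊕0 = 1
p2 (pos 2,3,6,7,10,11,14,15): XOR of data positions = 0⊕1⊕0⊕1⊕0⊕0⊕0 = 0
p4 (pos 4,5,6,7,12,13,14,15): XOR of data positions = 0⊕1⊕0⊕0⊕0⊕0⊕0 = 1
p8 (pos 8,9,10,11,12,13,14,15): XOR of data positions = 1⊕1⊕0⊕0⊕0⊕0⊕0 = 0
Codeword: 100101001100000

100101001100000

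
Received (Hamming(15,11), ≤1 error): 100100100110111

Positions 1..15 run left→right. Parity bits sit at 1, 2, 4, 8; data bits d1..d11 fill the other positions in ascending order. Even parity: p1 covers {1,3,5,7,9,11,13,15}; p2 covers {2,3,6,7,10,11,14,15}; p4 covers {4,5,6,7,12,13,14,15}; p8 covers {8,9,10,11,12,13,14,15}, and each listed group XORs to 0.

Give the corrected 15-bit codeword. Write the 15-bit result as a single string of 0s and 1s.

s1 (pos 1,3,5,7,9,11,13,15): 1⊕0⊕0⊕1⊕0⊕1⊕1⊕1 = 1
s2 (pos 2,3,6,7,10,11,14,15): 0⊕0⊕0⊕1⊕1⊕1⊕1⊕1 = 1
s4 (pos 4,5,6,7,12,13,14,15): 1⊕0⊕0⊕1⊕0⊕1⊕1⊕1 = 1
s8 (pos 8,9,10,11,12,13,14,15): 0⊕0⊕1⊕1⊕0⊕1⊕1⊕1 = 1
Syndrome s8…s1 = 1111 → error at position 15.
Flip position 15: 100100100110111 → 100100100110110

100100100110110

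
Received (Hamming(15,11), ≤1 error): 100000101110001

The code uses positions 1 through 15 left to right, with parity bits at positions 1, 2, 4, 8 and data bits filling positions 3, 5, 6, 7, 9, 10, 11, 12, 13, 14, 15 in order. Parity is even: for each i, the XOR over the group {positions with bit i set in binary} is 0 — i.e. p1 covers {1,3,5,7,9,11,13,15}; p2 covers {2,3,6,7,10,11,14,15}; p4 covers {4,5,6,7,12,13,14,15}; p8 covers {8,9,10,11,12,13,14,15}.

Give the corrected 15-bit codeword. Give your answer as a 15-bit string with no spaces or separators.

000000101110001

s1 (pos 1,3,5,7,9,11,13,15): 1⊕0⊕0⊕1⊕1⊕1⊕0⊕1 = 1
s2 (pos 2,3,6,7,10,11,14,15): 0⊕0⊕0⊕1⊕1⊕1⊕0⊕1 = 0
s4 (pos 4,5,6,7,12,13,14,15): 0⊕0⊕0⊕1⊕0⊕0⊕0⊕1 = 0
s8 (pos 8,9,10,11,12,13,14,15): 0⊕1⊕1⊕1⊕0⊕0⊕0⊕1 = 0
Syndrome s8…s1 = 0001 → error at position 1.
Flip position 1: 100000101110001 → 000000101110001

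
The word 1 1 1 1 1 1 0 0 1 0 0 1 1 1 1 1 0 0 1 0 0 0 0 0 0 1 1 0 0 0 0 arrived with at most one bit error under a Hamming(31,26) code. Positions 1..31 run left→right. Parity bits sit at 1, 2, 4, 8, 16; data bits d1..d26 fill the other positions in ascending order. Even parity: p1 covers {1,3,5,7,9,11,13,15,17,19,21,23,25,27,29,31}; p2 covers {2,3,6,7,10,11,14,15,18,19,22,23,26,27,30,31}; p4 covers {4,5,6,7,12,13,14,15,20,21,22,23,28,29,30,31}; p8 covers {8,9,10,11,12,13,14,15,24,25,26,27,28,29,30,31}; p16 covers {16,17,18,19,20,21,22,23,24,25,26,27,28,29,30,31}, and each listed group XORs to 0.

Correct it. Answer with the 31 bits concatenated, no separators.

1111110010001111001000000110000

s1 (pos 1,3,5,7,9,11,13,15,17,19,21,23,25,27,29,31): 1⊕1⊕1⊕0⊕1⊕0⊕1⊕1⊕0⊕1⊕0⊕0⊕0⊕1⊕0⊕0 = 0
s2 (pos 2,3,6,7,10,11,14,15,18,19,22,23,26,27,30,31): 1⊕1⊕1⊕0⊕0⊕0⊕1⊕1⊕0⊕1⊕0⊕0⊕1⊕1⊕0⊕0 = 0
s4 (pos 4,5,6,7,12,13,14,15,20,21,22,23,28,29,30,31): 1⊕1⊕1⊕0⊕1⊕1⊕1⊕1⊕0⊕0⊕0⊕0⊕0⊕0⊕0⊕0 = 1
s8 (pos 8,9,10,11,12,13,14,15,24,25,26,27,28,29,30,31): 0⊕1⊕0⊕0⊕1⊕1⊕1⊕1⊕0⊕0⊕1⊕1⊕0⊕0⊕0⊕0 = 1
s16 (pos 16,17,18,19,20,21,22,23,24,25,26,27,28,29,30,31): 1⊕0⊕0⊕1⊕0⊕0⊕0⊕0⊕0⊕0⊕1⊕1⊕0⊕0⊕0⊕0 = 0
Syndrome s16…s1 = 01100 → error at position 12.
Flip position 12: 1111110010011111001000000110000 → 1111110010001111001000000110000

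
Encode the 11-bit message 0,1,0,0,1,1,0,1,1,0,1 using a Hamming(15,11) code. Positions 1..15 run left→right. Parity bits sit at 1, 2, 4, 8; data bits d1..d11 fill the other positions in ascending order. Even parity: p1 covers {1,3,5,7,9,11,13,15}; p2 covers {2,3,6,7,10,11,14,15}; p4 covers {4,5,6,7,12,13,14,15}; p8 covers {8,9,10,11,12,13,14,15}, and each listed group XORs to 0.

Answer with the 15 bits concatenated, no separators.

Place data at non-parity positions: p1 p2 0 p4 1 0 0 p8 1 1 0 1 1 0 1
p1 (pos 1,3,5,7,9,11,13,15): XOR of data positions = 0⊕1⊕0⊕1⊕0⊕1⊕1 = 0
p2 (pos 2,3,6,7,10,11,14,15): XOR of data positions = 0⊕0⊕0⊕1⊕0⊕0⊕1 = 0
p4 (pos 4,5,6,7,12,13,14,15): XOR of data positions = 1⊕0⊕0⊕1⊕1⊕0⊕1 = 0
p8 (pos 8,9,10,11,12,13,14,15): XOR of data positions = 1⊕1⊕0⊕1⊕1⊕0⊕1 = 1
Codeword: 000010011101101

000010011101101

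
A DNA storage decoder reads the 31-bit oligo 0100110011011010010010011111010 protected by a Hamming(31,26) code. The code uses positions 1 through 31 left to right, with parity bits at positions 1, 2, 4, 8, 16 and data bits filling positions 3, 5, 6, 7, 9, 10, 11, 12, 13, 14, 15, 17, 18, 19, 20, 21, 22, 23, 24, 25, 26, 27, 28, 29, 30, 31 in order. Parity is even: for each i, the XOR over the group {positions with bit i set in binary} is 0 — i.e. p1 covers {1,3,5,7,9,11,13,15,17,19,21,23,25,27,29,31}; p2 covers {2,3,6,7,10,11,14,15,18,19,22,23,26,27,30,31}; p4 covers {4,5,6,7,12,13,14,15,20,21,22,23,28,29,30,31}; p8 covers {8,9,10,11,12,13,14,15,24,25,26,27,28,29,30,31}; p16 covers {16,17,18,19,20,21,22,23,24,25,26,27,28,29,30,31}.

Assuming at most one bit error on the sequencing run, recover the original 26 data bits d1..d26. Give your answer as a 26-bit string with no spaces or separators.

01100101101010010011111010

s1 (pos 1,3,5,7,9,11,13,15,17,19,21,23,25,27,29,31): 0⊕0⊕1⊕0⊕1⊕0⊕1⊕1⊕0⊕0⊕1⊕0⊕1⊕1⊕0⊕0 = 1
s2 (pos 2,3,6,7,10,11,14,15,18,19,22,23,26,27,30,31): 1⊕0⊕1⊕0⊕1⊕0⊕0⊕1⊕1⊕0⊕0⊕0⊕1⊕1⊕1⊕0 = 0
s4 (pos 4,5,6,7,12,13,14,15,20,21,22,23,28,29,30,31): 0⊕1⊕1⊕0⊕1⊕1⊕0⊕1⊕0⊕1⊕0⊕0⊕1⊕0⊕1⊕0 = 0
s8 (pos 8,9,10,11,12,13,14,15,24,25,26,27,28,29,30,31): 0⊕1⊕1⊕0⊕1⊕1⊕0⊕1⊕1⊕1⊕1⊕1⊕1⊕0⊕1⊕0 = 1
s16 (pos 16,17,18,19,20,21,22,23,24,25,26,27,28,29,30,31): 0⊕0⊕1⊕0⊕0⊕1⊕0⊕0⊕1⊕1⊕1⊕1⊕1⊕0⊕1⊕0 = 0
Syndrome s16…s1 = 01001 → error at position 9.
Flip position 9: 0100110011011010010010011111010 → 0100110001011010010010011111010
Read data bits from positions 3,5,6,7,9,10,11,12,13,14,15,17,18,19,20,21,22,23,24,25,26,27,28,29,30,31: 01100101101010010011111010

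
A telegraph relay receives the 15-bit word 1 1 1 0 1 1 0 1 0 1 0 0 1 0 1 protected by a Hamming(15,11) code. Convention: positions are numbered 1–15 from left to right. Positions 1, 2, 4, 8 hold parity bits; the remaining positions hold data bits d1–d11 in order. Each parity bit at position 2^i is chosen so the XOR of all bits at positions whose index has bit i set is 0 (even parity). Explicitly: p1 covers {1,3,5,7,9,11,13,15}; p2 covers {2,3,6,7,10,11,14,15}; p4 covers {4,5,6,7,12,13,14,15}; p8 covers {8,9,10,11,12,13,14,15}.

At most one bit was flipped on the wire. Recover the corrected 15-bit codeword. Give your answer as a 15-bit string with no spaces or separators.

s1 (pos 1,3,5,7,9,11,13,15): 1⊕1⊕1⊕0⊕0⊕0⊕1⊕1 = 1
s2 (pos 2,3,6,7,10,11,14,15): 1⊕1⊕1⊕0⊕1⊕0⊕0⊕1 = 1
s4 (pos 4,5,6,7,12,13,14,15): 0⊕1⊕1⊕0⊕0⊕1⊕0⊕1 = 0
s8 (pos 8,9,10,11,12,13,14,15): 1⊕0⊕1⊕0⊕0⊕1⊕0⊕1 = 0
Syndrome s8…s1 = 0011 → error at position 3.
Flip position 3: 111011010100101 → 110011010100101

110011010100101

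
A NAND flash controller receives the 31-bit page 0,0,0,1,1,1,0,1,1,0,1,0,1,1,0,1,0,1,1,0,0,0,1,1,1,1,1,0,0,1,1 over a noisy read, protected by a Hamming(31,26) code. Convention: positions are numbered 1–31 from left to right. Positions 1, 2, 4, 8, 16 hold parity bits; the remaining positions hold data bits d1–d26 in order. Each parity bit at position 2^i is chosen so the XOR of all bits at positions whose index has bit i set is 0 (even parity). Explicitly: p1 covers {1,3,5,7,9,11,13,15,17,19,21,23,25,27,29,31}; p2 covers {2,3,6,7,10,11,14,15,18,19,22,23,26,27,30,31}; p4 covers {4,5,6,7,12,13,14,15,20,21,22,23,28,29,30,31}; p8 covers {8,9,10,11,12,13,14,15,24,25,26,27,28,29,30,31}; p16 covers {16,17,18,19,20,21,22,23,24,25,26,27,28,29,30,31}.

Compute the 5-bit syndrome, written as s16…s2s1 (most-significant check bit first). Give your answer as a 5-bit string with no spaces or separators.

01001

s1 (pos 1,3,5,7,9,11,13,15,17,19,21,23,25,27,29,31): 0⊕0⊕1⊕0⊕1⊕1⊕1⊕0⊕0⊕1⊕0⊕1⊕1⊕1⊕0⊕1 = 1
s2 (pos 2,3,6,7,10,11,14,15,18,19,22,23,26,27,30,31): 0⊕0⊕1⊕0⊕0⊕1⊕1⊕0⊕1⊕1⊕0⊕1⊕1⊕1⊕1⊕1 = 0
s4 (pos 4,5,6,7,12,13,14,15,20,21,22,23,28,29,30,31): 1⊕1⊕1⊕0⊕0⊕1⊕1⊕0⊕0⊕0⊕0⊕1⊕0⊕0⊕1⊕1 = 0
s8 (pos 8,9,10,11,12,13,14,15,24,25,26,27,28,29,30,31): 1⊕1⊕0⊕1⊕0⊕1⊕1⊕0⊕1⊕1⊕1⊕1⊕0⊕0⊕1⊕1 = 1
s16 (pos 16,17,18,19,20,21,22,23,24,25,26,27,28,29,30,31): 1⊕0⊕1⊕1⊕0⊕0⊕0⊕1⊕1⊕1⊕1⊕1⊕0⊕0⊕1⊕1 = 0
Syndrome s16…s1 = 01001 → error at position 9.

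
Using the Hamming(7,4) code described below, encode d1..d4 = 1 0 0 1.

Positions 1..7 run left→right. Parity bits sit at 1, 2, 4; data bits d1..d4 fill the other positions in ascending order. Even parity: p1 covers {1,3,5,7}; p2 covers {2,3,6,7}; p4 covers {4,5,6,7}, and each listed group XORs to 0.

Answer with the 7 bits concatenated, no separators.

0011001

Place data at non-parity positions: p1 p2 1 p4 0 0 1
p1 (pos 1,3,5,7): XOR of data positions = 1⊕0⊕1 = 0
p2 (pos 2,3,6,7): XOR of data positions = 1⊕0⊕1 = 0
p4 (pos 4,5,6,7): XOR of data positions = 0⊕0⊕1 = 1
Codeword: 0011001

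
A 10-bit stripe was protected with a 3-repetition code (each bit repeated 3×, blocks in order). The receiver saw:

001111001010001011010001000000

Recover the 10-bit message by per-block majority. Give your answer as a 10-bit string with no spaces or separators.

Block 1 (001): 1 one → 0
Block 2 (111): 3 ones → 1
Block 3 (001): 1 one → 0
Block 4 (010): 1 one → 0
Block 5 (001): 1 one → 0
Block 6 (011): 2 ones → 1
Block 7 (010): 1 one → 0
Block 8 (001): 1 one → 0
Block 9 (000): 0 ones → 0
Block 10 (000): 0 ones → 0

0100010000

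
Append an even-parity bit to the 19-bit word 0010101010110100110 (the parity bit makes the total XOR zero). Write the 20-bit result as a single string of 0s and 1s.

00101010101101001101

XOR of the 19 data bits: 0⊕0⊕1⊕0⊕1⊕0⊕1⊕0⊕1⊕0⊕1⊕1⊕0⊕1⊕0⊕0⊕1⊕1⊕0 = 1
Parity bit = 1 (so all 20 bits XOR to 0).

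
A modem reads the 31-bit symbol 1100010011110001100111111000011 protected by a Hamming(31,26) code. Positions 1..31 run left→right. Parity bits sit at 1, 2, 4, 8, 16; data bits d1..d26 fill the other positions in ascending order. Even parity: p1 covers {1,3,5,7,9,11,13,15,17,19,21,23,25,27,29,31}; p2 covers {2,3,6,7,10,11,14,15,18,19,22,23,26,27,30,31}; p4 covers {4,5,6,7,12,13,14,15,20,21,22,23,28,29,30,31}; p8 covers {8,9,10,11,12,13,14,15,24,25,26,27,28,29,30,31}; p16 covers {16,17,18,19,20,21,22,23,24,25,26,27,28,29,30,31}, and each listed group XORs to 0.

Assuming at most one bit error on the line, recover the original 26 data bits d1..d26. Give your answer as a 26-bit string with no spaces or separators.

s1 (pos 1,3,5,7,9,11,13,15,17,19,21,23,25,27,29,31): 1⊕0⊕0⊕0⊕1⊕1⊕0⊕0⊕1⊕0⊕1⊕1⊕1⊕0⊕0⊕1 = 0
s2 (pos 2,3,6,7,10,11,14,15,18,19,22,23,26,27,30,31): 1⊕0⊕1⊕0⊕1⊕1⊕0⊕0⊕0⊕0⊕1⊕1⊕0⊕0⊕1⊕1 = 0
s4 (pos 4,5,6,7,12,13,14,15,20,21,22,23,28,29,30,31): 0⊕0⊕1⊕0⊕1⊕0⊕0⊕0⊕1⊕1⊕1⊕1⊕0⊕0⊕1⊕1 = 0
s8 (pos 8,9,10,11,12,13,14,15,24,25,26,27,28,29,30,31): 0⊕1⊕1⊕1⊕1⊕0⊕0⊕0⊕1⊕1⊕0⊕0⊕0⊕0⊕1⊕1 = 0
s16 (pos 16,17,18,19,20,21,22,23,24,25,26,27,28,29,30,31): 1⊕1⊕0⊕0⊕1⊕1⊕1⊕1⊕1⊕1⊕0⊕0⊕0⊕0⊕1⊕1 = 0
Syndrome s16…s1 = 00000 → no error.
Read data bits from positions 3,5,6,7,9,10,11,12,13,14,15,17,18,19,20,21,22,23,24,25,26,27,28,29,30,31: 00101111000100111111000011

00101111000100111111000011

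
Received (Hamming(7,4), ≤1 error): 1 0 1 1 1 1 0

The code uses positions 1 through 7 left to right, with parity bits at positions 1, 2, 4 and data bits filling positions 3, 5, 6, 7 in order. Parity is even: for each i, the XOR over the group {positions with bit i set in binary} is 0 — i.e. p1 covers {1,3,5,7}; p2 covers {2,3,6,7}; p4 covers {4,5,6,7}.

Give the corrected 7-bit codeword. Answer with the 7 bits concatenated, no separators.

s1 (pos 1,3,5,7): 1⊕1⊕1⊕0 = 1
s2 (pos 2,3,6,7): 0⊕1⊕1⊕0 = 0
s4 (pos 4,5,6,7): 1⊕1⊕1⊕0 = 1
Syndrome s4…s1 = 101 → error at position 5.
Flip position 5: 1011110 → 1011010

1011010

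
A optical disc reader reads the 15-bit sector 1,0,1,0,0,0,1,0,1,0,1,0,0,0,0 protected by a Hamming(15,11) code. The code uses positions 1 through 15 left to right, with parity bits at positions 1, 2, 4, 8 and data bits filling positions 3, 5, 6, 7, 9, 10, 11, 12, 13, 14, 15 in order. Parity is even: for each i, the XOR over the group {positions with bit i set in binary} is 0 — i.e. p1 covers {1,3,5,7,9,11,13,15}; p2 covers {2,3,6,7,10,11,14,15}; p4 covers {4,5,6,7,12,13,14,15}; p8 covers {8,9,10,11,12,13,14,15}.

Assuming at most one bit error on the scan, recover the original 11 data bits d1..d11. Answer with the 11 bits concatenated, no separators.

10001010000

s1 (pos 1,3,5,7,9,11,13,15): 1⊕1⊕0⊕1⊕1⊕1⊕0⊕0 = 1
s2 (pos 2,3,6,7,10,11,14,15): 0⊕1⊕0⊕1⊕0⊕1⊕0⊕0 = 1
s4 (pos 4,5,6,7,12,13,14,15): 0⊕0⊕0⊕1⊕0⊕0⊕0⊕0 = 1
s8 (pos 8,9,10,11,12,13,14,15): 0⊕1⊕0⊕1⊕0⊕0⊕0⊕0 = 0
Syndrome s8…s1 = 0111 → error at position 7.
Flip position 7: 101000101010000 → 101000001010000
Read data bits from positions 3,5,6,7,9,10,11,12,13,14,15: 10001010000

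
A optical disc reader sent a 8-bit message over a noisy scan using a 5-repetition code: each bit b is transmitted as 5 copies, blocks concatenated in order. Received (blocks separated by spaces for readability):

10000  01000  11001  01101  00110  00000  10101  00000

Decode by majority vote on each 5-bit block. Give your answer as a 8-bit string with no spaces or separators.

00110010

Block 1 (10000): 1 one → 0
Block 2 (01000): 1 one → 0
Block 3 (11001): 3 ones → 1
Block 4 (01101): 3 ones → 1
Block 5 (00110): 2 ones → 0
Block 6 (00000): 0 ones → 0
Block 7 (10101): 3 ones → 1
Block 8 (00000): 0 ones → 0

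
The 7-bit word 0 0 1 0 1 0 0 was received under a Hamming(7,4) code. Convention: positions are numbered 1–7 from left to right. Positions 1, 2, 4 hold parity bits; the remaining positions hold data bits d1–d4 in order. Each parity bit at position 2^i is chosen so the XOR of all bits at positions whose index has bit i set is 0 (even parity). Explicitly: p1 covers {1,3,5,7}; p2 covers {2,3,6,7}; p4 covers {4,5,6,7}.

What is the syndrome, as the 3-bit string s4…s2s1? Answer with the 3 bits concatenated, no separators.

110

s1 (pos 1,3,5,7): 0⊕1⊕1⊕0 = 0
s2 (pos 2,3,6,7): 0⊕1⊕0⊕0 = 1
s4 (pos 4,5,6,7): 0⊕1⊕0⊕0 = 1
Syndrome s4…s1 = 110 → error at position 6.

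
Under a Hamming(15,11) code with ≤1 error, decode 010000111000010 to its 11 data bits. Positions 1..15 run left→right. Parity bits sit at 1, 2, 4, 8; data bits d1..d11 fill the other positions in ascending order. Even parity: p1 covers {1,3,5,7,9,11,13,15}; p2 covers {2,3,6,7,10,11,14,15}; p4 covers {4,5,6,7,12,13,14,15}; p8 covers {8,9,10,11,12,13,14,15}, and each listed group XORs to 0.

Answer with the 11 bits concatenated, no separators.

s1 (pos 1,3,5,7,9,11,13,15): 0⊕0⊕0⊕1⊕1⊕0⊕0⊕0 = 0
s2 (pos 2,3,6,7,10,11,14,15): 1⊕0⊕0⊕1⊕0⊕0⊕1⊕0 = 1
s4 (pos 4,5,6,7,12,13,14,15): 0⊕0⊕0⊕1⊕0⊕0⊕1⊕0 = 0
s8 (pos 8,9,10,11,12,13,14,15): 1⊕1⊕0⊕0⊕0⊕0⊕1⊕0 = 1
Syndrome s8…s1 = 1010 → error at position 10.
Flip position 10: 010000111000010 → 010000111100010
Read data bits from positions 3,5,6,7,9,10,11,12,13,14,15: 00011100010

00011100010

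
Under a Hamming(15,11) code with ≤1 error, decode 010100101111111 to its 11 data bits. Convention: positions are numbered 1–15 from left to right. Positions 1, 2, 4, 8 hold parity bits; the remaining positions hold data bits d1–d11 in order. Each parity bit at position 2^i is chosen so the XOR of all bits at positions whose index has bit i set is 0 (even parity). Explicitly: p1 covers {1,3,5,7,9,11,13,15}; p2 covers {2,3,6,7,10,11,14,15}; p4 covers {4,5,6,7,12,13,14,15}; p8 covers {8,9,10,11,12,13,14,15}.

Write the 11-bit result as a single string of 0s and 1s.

00010111111

s1 (pos 1,3,5,7,9,11,13,15): 0⊕0⊕0⊕1⊕1⊕1⊕1⊕1 = 1
s2 (pos 2,3,6,7,10,11,14,15): 1⊕0⊕0⊕1⊕1⊕1⊕1⊕1 = 0
s4 (pos 4,5,6,7,12,13,14,15): 1⊕0⊕0⊕1⊕1⊕1⊕1⊕1 = 0
s8 (pos 8,9,10,11,12,13,14,15): 0⊕1⊕1⊕1⊕1⊕1⊕1⊕1 = 1
Syndrome s8…s1 = 1001 → error at position 9.
Flip position 9: 010100101111111 → 010100100111111
Read data bits from positions 3,5,6,7,9,10,11,12,13,14,15: 00010111111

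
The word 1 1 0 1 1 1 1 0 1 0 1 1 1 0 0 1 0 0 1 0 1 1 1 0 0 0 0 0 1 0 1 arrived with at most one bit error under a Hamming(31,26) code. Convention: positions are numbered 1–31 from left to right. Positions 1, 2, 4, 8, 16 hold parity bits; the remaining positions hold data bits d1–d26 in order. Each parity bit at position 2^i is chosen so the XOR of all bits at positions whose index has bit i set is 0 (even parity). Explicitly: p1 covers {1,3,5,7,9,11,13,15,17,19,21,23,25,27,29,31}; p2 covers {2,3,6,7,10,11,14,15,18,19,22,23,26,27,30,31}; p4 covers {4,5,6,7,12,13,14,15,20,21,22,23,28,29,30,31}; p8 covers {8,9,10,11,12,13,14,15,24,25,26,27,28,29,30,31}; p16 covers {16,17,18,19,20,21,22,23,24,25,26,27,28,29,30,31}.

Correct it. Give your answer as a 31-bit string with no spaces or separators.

1101111010111001001001100000101

s1 (pos 1,3,5,7,9,11,13,15,17,19,21,23,25,27,29,31): 1⊕0⊕1⊕1⊕1⊕1⊕1⊕0⊕0⊕1⊕1⊕1⊕0⊕0⊕1⊕1 = 1
s2 (pos 2,3,6,7,10,11,14,15,18,19,22,23,26,27,30,31): 1⊕0⊕1⊕1⊕0⊕1⊕0⊕0⊕0⊕1⊕1⊕1⊕0⊕0⊕0⊕1 = 0
s4 (pos 4,5,6,7,12,13,14,15,20,21,22,23,28,29,30,31): 1⊕1⊕1⊕1⊕1⊕1⊕0⊕0⊕0⊕1⊕1⊕1⊕0⊕1⊕0⊕1 = 1
s8 (pos 8,9,10,11,12,13,14,15,24,25,26,27,28,29,30,31): 0⊕1⊕0⊕1⊕1⊕1⊕0⊕0⊕0⊕0⊕0⊕0⊕0⊕1⊕0⊕1 = 0
s16 (pos 16,17,18,19,20,21,22,23,24,25,26,27,28,29,30,31): 1⊕0⊕0⊕1⊕0⊕1⊕1⊕1⊕0⊕0⊕0⊕0⊕0⊕1⊕0⊕1 = 1
Syndrome s16…s1 = 10101 → error at position 21.
Flip position 21: 1101111010111001001011100000101 → 1101111010111001001001100000101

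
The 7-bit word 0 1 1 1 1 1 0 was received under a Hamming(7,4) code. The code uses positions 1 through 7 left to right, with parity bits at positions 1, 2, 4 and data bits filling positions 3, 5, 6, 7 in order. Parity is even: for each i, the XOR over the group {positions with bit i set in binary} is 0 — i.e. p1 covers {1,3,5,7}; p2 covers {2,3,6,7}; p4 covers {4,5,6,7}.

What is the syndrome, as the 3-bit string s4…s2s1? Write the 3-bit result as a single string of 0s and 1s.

110

s1 (pos 1,3,5,7): 0⊕1⊕1⊕0 = 0
s2 (pos 2,3,6,7): 1⊕1⊕1⊕0 = 1
s4 (pos 4,5,6,7): 1⊕1⊕1⊕0 = 1
Syndrome s4…s1 = 110 → error at position 6.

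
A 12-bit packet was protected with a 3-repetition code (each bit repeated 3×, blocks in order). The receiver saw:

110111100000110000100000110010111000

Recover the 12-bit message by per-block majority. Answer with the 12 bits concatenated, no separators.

110010001010

Block 1 (110): 2 ones → 1
Block 2 (111): 3 ones → 1
Block 3 (100): 1 one → 0
Block 4 (000): 0 ones → 0
Block 5 (110): 2 ones → 1
Block 6 (000): 0 ones → 0
Block 7 (100): 1 one → 0
Block 8 (000): 0 ones → 0
Block 9 (110): 2 ones → 1
Block 10 (010): 1 one → 0
Block 11 (111): 3 ones → 1
Block 12 (000): 0 ones → 0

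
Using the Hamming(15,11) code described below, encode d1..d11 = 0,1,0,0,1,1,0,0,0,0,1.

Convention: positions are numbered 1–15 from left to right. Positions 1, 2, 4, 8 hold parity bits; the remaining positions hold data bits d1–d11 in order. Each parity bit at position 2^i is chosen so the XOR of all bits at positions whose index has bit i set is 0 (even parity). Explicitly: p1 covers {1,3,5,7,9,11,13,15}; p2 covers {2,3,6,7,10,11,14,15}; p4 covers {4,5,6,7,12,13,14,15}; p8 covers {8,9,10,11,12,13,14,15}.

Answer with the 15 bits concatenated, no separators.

Place data at non-parity positions: p1 p2 0 p4 1 0 0 p8 1 1 0 0 0 0 1
p1 (pos 1,3,5,7,9,11,13,15): XOR of data positions = 0⊕1⊕0⊕1⊕0⊕0⊕1 = 1
p2 (pos 2,3,6,7,10,11,14,15): XOR of data positions = 0⊕0⊕0⊕1⊕0⊕0⊕1 = 0
p4 (pos 4,5,6,7,12,13,14,15): XOR of data positions = 1⊕0⊕0⊕0⊕0⊕0⊕1 = 0
p8 (pos 8,9,10,11,12,13,14,15): XOR of data positions = 1⊕1⊕0⊕0⊕0⊕0⊕1 = 1
Codeword: 100010011100001

100010011100001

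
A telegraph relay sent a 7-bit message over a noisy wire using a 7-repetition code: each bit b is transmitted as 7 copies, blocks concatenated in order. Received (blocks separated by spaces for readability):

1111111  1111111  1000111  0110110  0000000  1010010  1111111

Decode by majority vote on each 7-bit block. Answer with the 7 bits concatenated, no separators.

1111001

Block 1 (1111111): 7 ones → 1
Block 2 (1111111): 7 ones → 1
Block 3 (1000111): 4 ones → 1
Block 4 (0110110): 4 ones → 1
Block 5 (0000000): 0 ones → 0
Block 6 (1010010): 3 ones → 0
Block 7 (1111111): 7 ones → 1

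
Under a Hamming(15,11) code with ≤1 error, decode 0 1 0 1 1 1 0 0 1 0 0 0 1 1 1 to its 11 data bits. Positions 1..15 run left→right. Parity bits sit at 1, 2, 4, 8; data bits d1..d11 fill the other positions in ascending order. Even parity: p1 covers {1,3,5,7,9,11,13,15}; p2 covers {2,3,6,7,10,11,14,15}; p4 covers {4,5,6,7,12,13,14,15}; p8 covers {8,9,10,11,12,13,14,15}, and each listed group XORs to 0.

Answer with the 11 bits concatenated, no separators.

01101000111

s1 (pos 1,3,5,7,9,11,13,15): 0⊕0⊕1⊕0⊕1⊕0⊕1⊕1 = 0
s2 (pos 2,3,6,7,10,11,14,15): 1⊕0⊕1⊕0⊕0⊕0⊕1⊕1 = 0
s4 (pos 4,5,6,7,12,13,14,15): 1⊕1⊕1⊕0⊕0⊕1⊕1⊕1 = 0
s8 (pos 8,9,10,11,12,13,14,15): 0⊕1⊕0⊕0⊕0⊕1⊕1⊕1 = 0
Syndrome s8…s1 = 0000 → no error.
Read data bits from positions 3,5,6,7,9,10,11,12,13,14,15: 01101000111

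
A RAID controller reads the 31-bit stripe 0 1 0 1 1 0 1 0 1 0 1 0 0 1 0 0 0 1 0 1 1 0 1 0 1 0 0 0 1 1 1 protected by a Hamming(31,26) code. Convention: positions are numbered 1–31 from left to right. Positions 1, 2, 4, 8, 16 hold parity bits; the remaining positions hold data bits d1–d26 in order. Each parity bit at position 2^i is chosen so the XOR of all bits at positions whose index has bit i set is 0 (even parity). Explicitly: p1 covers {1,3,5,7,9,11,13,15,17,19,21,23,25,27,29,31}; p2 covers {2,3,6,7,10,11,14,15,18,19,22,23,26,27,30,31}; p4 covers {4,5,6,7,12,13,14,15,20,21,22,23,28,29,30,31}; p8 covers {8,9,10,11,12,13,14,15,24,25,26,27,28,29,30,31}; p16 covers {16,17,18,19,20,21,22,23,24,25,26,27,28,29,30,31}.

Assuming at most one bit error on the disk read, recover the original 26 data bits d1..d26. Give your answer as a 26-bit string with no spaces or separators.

s1 (pos 1,3,5,7,9,11,13,15,17,19,21,23,25,27,29,31): 0⊕0⊕1⊕1⊕1⊕1⊕0⊕0⊕0⊕0⊕1⊕1⊕1⊕0⊕1⊕1 = 1
s2 (pos 2,3,6,7,10,11,14,15,18,19,22,23,26,27,30,31): 1⊕0⊕0⊕1⊕0⊕1⊕1⊕0⊕1⊕0⊕0⊕1⊕0⊕0⊕1⊕1 = 0
s4 (pos 4,5,6,7,12,13,14,15,20,21,22,23,28,29,30,31): 1⊕1⊕0⊕1⊕0⊕0⊕1⊕0⊕1⊕1⊕0⊕1⊕0⊕1⊕1⊕1 = 0
s8 (pos 8,9,10,11,12,13,14,15,24,25,26,27,28,29,30,31): 0⊕1⊕0⊕1⊕0⊕0⊕1⊕0⊕0⊕1⊕0⊕0⊕0⊕1⊕1⊕1 = 1
s16 (pos 16,17,18,19,20,21,22,23,24,25,26,27,28,29,30,31): 0⊕0⊕1⊕0⊕1⊕1⊕0⊕1⊕0⊕1⊕0⊕0⊕0⊕1⊕1⊕1 = 0
Syndrome s16…s1 = 01001 → error at position 9.
Flip position 9: 0101101010100100010110101000111 → 0101101000100100010110101000111
Read data bits from positions 3,5,6,7,9,10,11,12,13,14,15,17,18,19,20,21,22,23,24,25,26,27,28,29,30,31: 01010010010010110101000111

01010010010010110101000111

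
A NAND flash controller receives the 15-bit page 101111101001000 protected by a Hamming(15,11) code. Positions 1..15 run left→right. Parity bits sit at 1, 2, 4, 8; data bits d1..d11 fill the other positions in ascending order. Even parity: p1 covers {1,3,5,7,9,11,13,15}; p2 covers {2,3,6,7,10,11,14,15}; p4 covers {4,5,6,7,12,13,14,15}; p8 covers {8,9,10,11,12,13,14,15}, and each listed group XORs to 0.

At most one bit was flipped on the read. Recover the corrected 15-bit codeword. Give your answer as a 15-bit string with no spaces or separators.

101111001001000

s1 (pos 1,3,5,7,9,11,13,15): 1⊕1⊕1⊕1⊕1⊕0⊕0⊕0 = 1
s2 (pos 2,3,6,7,10,11,14,15): 0⊕1⊕1⊕1⊕0⊕0⊕0⊕0 = 1
s4 (pos 4,5,6,7,12,13,14,15): 1⊕1⊕1⊕1⊕1⊕0⊕0⊕0 = 1
s8 (pos 8,9,10,11,12,13,14,15): 0⊕1⊕0⊕0⊕1⊕0⊕0⊕0 = 0
Syndrome s8…s1 = 0111 → error at position 7.
Flip position 7: 101111101001000 → 101111001001000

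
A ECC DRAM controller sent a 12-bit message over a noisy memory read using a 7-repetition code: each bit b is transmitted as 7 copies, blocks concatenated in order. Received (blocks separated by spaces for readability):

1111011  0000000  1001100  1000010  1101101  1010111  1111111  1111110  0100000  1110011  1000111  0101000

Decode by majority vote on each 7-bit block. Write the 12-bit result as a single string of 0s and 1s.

100011110110

Block 1 (1111011): 6 ones → 1
Block 2 (0000000): 0 ones → 0
Block 3 (1001100): 3 ones → 0
Block 4 (1000010): 2 ones → 0
Block 5 (1101101): 5 ones → 1
Block 6 (1010111): 5 ones → 1
Block 7 (1111111): 7 ones → 1
Block 8 (1111110): 6 ones → 1
Block 9 (0100000): 1 one → 0
Block 10 (1110011): 5 ones → 1
Block 11 (1000111): 4 ones → 1
Block 12 (0101000): 2 ones → 0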